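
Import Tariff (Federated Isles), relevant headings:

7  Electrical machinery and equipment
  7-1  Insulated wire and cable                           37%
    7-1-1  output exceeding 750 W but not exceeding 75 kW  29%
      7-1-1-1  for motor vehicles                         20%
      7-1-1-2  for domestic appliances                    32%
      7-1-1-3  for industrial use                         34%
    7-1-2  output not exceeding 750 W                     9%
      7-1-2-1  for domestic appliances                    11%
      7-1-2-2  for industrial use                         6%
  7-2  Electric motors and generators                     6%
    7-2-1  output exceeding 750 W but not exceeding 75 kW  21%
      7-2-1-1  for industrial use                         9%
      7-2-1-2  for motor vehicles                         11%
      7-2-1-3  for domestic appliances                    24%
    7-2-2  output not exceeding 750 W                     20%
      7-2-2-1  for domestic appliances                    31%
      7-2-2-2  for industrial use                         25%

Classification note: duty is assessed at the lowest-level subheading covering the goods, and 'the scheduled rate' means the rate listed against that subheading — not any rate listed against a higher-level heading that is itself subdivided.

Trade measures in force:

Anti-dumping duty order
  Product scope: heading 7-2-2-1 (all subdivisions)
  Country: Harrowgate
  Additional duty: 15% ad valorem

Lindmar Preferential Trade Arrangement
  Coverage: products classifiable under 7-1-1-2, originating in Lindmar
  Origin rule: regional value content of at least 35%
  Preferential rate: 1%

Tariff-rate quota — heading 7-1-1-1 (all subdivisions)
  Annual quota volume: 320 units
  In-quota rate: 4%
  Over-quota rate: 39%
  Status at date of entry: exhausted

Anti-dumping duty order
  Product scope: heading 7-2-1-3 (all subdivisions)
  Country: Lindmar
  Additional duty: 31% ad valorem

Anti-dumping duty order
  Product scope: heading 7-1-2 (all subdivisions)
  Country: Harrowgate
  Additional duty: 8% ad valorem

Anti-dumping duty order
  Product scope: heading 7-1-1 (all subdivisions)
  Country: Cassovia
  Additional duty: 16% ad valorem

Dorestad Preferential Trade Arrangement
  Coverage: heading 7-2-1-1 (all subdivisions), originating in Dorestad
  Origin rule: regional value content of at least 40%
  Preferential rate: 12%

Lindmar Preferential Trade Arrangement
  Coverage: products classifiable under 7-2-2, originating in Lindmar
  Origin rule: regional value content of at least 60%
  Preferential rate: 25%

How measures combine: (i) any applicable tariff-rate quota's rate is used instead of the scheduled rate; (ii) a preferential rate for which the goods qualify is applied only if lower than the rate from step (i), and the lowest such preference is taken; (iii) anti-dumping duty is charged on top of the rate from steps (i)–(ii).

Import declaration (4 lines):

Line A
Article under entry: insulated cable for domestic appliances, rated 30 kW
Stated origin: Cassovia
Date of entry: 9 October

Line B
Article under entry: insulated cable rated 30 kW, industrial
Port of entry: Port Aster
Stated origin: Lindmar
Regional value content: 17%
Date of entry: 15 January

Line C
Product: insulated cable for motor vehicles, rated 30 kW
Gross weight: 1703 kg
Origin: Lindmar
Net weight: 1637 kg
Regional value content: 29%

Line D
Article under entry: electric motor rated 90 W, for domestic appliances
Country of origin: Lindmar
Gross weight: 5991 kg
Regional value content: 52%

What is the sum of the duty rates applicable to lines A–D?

152%

Line A: insulated cable → 7-1; rated 30 kW → 7-1-1; for domestic appliances → 7-1-1-2. Scheduled 32%. anti-dumping (Cassovia, 7-1-1): +16%; total 32% + 16% = 48%. → 48%.
Line B: insulated cable → 7-1; rated 30 kW → 7-1-1; industrial → 7-1-1-3. Scheduled 34%. Lindmar agreement on 7-1-1-2: 7-1-1-3 not covered; Lindmar agreement on 7-2-2: 7-1-1-3 not covered. → 34%.
Line C: insulated cable → 7-1; rated 30 kW → 7-1-1; for motor vehicles → 7-1-1-1. Scheduled 20%. quota on 7-1-1-1 exhausted → over-quota 39%; Lindmar agreement on 7-1-1-2: 7-1-1-1 not covered; Lindmar agreement on 7-2-2: 7-1-1-1 not covered. → 39%.
Line D: electric motor → 7-2; rated 90 W → 7-2-2; for domestic appliances → 7-2-2-1. Scheduled 31%. Lindmar agreement on 7-1-1-2: 7-2-2-1 not covered; Lindmar agreement on 7-2-2: RVC < 60%. → 31%.
Sum: 48% + 34% + 39% + 31% = 152%.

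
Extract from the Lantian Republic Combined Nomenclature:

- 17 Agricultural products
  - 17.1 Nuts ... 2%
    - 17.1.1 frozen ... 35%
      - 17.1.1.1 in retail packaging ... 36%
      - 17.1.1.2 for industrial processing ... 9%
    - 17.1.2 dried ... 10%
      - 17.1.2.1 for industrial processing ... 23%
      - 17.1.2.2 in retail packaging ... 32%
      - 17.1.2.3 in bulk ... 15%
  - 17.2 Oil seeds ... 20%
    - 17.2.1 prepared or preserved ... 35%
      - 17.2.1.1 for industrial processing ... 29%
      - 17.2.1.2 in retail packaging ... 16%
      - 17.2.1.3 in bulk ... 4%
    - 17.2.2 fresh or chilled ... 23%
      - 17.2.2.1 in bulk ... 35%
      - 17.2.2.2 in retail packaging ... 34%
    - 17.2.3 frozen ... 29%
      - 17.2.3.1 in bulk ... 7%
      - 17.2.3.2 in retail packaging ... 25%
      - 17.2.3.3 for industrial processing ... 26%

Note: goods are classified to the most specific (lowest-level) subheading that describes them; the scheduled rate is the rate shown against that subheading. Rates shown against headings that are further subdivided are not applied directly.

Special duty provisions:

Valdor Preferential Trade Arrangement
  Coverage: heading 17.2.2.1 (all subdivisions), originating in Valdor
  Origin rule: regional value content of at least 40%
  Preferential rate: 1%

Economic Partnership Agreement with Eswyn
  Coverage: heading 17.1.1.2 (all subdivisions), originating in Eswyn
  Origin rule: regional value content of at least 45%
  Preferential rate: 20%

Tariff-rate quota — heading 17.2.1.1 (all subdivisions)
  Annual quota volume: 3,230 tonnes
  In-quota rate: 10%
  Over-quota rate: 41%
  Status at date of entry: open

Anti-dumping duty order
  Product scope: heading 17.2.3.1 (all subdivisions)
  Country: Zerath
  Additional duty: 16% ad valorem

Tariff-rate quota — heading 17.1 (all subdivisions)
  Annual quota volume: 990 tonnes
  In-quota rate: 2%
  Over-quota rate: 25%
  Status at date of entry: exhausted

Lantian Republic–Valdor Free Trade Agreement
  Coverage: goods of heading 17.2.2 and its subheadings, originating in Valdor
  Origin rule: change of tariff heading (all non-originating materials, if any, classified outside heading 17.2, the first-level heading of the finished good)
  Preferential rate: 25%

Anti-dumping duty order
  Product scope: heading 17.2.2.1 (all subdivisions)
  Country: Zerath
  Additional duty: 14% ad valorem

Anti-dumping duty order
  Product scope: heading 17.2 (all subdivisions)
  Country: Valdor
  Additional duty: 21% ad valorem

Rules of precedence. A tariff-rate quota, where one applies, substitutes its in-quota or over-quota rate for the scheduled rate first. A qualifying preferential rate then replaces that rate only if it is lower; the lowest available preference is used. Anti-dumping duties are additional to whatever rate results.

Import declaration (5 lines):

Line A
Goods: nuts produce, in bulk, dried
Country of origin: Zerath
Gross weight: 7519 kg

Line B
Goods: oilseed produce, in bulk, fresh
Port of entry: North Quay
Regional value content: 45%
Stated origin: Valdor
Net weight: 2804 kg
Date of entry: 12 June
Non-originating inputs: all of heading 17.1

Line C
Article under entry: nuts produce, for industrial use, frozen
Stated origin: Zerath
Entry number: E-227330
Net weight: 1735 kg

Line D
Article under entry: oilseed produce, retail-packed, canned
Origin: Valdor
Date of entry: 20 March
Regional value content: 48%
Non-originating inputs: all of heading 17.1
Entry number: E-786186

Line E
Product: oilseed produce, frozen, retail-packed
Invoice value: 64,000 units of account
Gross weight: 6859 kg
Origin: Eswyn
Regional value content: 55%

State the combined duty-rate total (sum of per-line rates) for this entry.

Line A: nuts → 17.1; dried → 17.1.2; in bulk → 17.1.2.3. Scheduled 15%. quota on 17.1 exhausted → over-quota 25%. → 25%.
Line B: oilseed → 17.2; fresh → 17.2.2; in bulk → 17.2.2.1. Scheduled 35%. Valdor agreement on 17.2.2.1: RVC ≥ 40% → 1% available; Valdor agreement on 17.2.2: CTH met → 25% available; preferential 1%; anti-dumping (Valdor, 17.2): +21%; total 1% + 21% = 22%. → 22%.
Line C: nuts → 17.1; frozen → 17.1.1; for industrial use → 17.1.1.2. Scheduled 9%. quota on 17.1 exhausted → over-quota 25%. → 25%.
Line D: oilseed → 17.2; canned → 17.2.1; retail-packed → 17.2.1.2. Scheduled 16%. Valdor agreement on 17.2.2.1: 17.2.1.2 not covered; Valdor agreement on 17.2.2: 17.2.1.2 not covered; anti-dumping (Valdor, 17.2): +21%; total 16% + 21% = 37%. → 37%.
Line E: oilseed → 17.2; frozen → 17.2.3; retail-packed → 17.2.3.2. Scheduled 25%. Eswyn agreement on 17.1.1.2: 17.2.3.2 not covered. → 25%.
Sum: 25% + 22% + 25% + 37% + 25% = 134%.

134%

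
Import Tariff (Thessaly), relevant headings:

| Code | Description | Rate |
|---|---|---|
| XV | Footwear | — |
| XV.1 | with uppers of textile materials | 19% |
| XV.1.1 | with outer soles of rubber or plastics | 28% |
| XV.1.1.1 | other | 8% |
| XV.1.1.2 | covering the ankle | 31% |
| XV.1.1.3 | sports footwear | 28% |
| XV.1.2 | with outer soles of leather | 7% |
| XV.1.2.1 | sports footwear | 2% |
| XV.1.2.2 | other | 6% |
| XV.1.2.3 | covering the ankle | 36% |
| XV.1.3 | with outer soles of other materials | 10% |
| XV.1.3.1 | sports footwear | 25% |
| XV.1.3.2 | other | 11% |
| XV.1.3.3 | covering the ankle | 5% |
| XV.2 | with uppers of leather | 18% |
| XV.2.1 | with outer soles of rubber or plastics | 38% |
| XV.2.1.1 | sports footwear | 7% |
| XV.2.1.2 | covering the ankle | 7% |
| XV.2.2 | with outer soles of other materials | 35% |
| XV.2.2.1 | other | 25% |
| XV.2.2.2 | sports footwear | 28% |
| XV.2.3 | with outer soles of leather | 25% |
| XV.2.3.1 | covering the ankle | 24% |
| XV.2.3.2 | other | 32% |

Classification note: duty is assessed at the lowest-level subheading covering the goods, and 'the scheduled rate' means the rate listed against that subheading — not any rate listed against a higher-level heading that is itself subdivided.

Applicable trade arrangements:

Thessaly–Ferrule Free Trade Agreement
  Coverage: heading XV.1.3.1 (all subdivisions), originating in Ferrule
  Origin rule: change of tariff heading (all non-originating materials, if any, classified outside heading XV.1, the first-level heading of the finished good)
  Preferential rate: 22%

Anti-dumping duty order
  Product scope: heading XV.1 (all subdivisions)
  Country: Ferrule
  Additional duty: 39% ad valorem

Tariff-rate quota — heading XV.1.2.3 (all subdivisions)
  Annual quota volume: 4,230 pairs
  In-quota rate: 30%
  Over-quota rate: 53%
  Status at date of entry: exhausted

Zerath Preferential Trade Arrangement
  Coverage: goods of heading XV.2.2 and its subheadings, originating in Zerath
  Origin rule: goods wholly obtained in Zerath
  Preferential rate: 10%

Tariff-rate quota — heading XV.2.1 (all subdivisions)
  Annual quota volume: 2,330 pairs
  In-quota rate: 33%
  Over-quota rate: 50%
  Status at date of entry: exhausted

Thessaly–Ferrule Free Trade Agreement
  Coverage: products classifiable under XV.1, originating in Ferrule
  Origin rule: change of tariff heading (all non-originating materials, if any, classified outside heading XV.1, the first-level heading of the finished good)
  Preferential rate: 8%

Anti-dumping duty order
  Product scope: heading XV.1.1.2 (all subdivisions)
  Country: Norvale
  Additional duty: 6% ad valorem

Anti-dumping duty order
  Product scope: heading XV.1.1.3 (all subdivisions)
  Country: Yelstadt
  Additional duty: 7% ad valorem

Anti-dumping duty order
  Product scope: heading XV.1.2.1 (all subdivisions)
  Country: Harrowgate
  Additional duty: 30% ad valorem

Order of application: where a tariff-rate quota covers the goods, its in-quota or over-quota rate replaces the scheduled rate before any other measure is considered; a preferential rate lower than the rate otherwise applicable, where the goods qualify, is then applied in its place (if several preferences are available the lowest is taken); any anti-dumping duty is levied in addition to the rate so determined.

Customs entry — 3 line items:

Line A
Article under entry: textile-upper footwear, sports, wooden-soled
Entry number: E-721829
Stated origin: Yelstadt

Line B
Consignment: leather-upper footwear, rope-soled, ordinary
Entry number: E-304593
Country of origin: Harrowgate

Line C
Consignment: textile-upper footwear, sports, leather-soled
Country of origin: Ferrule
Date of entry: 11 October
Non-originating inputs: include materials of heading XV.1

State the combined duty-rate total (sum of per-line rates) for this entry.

91%

Line A: textile-upper → XV.1; wooden-soled → XV.1.3; sports → XV.1.3.1. Scheduled 25%. No special measure applies. → 25%.
Line B: leather-upper → XV.2; rope-soled → XV.2.2; ordinary → XV.2.2.1. Scheduled 25%. No special measure applies. → 25%.
Line C: textile-upper → XV.1; leather-soled → XV.1.2; sports → XV.1.2.1. Scheduled 2%. Ferrule agreement on XV.1.3.1: XV.1.2.1 not covered; Ferrule agreement on XV.1: CTH not met; anti-dumping (Ferrule, XV.1): +39%; total 2% + 39% = 41%. → 41%.
Sum: 25% + 25% + 41% = 91%.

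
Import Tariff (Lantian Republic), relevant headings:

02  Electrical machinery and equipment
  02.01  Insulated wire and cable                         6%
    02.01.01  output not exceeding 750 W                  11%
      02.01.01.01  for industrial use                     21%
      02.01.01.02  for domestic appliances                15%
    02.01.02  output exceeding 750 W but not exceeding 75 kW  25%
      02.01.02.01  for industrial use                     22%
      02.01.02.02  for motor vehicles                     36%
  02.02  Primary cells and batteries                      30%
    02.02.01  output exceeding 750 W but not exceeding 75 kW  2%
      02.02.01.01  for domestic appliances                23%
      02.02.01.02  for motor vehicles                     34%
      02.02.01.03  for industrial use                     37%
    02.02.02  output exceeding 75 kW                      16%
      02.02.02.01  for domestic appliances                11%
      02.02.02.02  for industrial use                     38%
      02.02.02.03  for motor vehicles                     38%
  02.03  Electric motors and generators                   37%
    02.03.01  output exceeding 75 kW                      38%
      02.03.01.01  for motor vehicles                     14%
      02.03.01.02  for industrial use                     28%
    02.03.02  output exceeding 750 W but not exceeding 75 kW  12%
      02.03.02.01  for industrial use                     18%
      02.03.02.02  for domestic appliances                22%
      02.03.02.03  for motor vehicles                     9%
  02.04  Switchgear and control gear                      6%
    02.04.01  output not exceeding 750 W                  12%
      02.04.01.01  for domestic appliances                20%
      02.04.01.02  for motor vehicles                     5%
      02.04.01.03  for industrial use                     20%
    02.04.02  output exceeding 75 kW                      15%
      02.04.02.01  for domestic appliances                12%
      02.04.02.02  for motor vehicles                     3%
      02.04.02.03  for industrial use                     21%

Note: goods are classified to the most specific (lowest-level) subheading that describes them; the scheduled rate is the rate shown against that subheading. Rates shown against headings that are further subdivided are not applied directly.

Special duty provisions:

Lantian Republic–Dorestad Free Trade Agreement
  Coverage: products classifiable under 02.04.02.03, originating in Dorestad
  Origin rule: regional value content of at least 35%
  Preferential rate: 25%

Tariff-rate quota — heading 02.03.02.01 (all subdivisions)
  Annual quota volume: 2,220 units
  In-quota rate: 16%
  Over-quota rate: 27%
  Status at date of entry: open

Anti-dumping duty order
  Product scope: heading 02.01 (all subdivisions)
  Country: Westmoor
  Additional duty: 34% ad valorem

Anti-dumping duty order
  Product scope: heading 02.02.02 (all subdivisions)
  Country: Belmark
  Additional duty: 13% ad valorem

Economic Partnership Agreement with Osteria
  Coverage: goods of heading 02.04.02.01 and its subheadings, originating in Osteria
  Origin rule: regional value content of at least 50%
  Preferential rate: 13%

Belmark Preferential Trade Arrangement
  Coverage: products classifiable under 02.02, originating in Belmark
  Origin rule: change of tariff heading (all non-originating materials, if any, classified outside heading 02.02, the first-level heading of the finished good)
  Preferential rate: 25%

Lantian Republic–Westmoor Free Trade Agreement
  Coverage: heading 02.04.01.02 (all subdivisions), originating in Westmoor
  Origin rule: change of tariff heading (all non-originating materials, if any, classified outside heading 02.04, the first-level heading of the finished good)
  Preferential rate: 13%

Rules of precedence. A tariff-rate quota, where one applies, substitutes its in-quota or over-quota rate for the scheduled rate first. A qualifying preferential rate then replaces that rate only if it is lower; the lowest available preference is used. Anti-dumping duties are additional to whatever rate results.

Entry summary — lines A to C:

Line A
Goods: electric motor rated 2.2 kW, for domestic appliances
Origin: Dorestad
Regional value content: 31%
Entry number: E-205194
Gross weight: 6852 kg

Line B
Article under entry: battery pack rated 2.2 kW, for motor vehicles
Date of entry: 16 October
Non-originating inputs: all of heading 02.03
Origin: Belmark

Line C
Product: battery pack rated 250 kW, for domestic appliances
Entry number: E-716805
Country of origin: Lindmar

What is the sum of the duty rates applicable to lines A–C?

58%

Line A: electric motor → 02.03; rated 2.2 kW → 02.03.02; for domestic appliances → 02.03.02.02. Scheduled 22%. Dorestad agreement on 02.04.02.03: 02.03.02.02 not covered. → 22%.
Line B: battery pack → 02.02; rated 2.2 kW → 02.02.01; for motor vehicles → 02.02.01.02. Scheduled 34%. Belmark agreement on 02.02: CTH met → 25% available; preferential 25%. → 25%.
Line C: battery pack → 02.02; rated 250 kW → 02.02.02; for domestic appliances → 02.02.02.01. Scheduled 11%. No special measure applies. → 11%.
Sum: 22% + 25% + 11% = 58%.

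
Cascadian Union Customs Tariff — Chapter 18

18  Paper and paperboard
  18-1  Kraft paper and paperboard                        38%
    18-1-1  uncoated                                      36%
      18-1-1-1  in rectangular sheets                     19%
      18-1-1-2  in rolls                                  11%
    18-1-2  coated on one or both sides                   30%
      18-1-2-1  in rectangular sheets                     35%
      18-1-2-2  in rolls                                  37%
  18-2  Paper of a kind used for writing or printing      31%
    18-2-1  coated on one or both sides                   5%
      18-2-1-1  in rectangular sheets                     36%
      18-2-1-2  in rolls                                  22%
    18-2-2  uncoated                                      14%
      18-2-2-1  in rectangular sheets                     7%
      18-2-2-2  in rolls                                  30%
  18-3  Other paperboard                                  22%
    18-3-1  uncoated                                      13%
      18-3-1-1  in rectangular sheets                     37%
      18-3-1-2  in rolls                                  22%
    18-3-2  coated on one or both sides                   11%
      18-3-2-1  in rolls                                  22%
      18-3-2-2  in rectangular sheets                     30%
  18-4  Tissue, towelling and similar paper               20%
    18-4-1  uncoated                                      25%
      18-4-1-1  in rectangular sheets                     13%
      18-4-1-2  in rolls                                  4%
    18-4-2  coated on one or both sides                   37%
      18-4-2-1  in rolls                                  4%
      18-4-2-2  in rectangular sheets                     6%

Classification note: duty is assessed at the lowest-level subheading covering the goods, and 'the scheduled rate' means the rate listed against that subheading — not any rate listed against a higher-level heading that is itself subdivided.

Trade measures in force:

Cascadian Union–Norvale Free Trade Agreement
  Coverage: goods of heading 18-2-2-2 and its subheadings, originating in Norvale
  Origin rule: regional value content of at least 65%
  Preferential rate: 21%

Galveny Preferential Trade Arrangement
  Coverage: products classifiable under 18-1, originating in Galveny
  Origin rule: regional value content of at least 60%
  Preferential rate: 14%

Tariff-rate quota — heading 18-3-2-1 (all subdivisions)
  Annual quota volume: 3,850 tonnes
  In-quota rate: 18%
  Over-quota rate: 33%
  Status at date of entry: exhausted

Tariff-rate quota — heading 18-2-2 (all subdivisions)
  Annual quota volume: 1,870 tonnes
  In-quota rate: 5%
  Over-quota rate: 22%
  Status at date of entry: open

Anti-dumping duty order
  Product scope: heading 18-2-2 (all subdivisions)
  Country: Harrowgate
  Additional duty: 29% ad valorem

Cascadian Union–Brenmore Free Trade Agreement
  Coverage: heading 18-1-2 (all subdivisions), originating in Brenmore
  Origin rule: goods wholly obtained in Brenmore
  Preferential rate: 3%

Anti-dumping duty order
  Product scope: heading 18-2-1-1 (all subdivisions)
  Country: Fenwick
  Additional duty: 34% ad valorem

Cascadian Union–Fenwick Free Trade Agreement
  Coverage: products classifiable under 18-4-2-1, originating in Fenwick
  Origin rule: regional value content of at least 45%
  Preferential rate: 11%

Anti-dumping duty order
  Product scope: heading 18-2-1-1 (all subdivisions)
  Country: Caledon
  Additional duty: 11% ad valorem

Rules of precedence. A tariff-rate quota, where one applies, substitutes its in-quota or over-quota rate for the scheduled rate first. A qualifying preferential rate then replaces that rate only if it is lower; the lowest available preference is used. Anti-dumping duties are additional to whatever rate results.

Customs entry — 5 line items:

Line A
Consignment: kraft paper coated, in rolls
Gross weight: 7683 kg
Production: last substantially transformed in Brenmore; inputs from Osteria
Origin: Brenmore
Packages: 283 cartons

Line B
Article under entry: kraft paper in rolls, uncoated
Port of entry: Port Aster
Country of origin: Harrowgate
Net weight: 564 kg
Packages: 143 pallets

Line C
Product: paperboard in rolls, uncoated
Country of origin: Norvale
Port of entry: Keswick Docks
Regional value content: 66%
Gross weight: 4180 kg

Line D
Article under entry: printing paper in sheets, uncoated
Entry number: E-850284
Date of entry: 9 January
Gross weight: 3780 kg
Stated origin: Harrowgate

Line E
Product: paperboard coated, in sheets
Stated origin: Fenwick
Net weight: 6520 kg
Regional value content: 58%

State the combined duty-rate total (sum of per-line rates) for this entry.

Line A: kraft paper → 18-1; coated → 18-1-2; in rolls → 18-1-2-2. Scheduled 37%. Brenmore agreement on 18-1-2: not wholly obtained. → 37%.
Line B: kraft paper → 18-1; uncoated → 18-1-1; in rolls → 18-1-1-2. Scheduled 11%. No special measure applies. → 11%.
Line C: paperboard → 18-3; uncoated → 18-3-1; in rolls → 18-3-1-2. Scheduled 22%. Norvale agreement on 18-2-2-2: 18-3-1-2 not covered. → 22%.
Line D: printing paper → 18-2; uncoated → 18-2-2; in sheets → 18-2-2-1. Scheduled 7%. quota on 18-2-2 open → in-quota 5%; anti-dumping (Harrowgate, 18-2-2): +29%; total 5% + 29% = 34%. → 34%.
Line E: paperboard → 18-3; coated → 18-3-2; in sheets → 18-3-2-2. Scheduled 30%. Fenwick agreement on 18-4-2-1: 18-3-2-2 not covered. → 30%.
Sum: 37% + 11% + 22% + 34% + 30% = 134%.

134%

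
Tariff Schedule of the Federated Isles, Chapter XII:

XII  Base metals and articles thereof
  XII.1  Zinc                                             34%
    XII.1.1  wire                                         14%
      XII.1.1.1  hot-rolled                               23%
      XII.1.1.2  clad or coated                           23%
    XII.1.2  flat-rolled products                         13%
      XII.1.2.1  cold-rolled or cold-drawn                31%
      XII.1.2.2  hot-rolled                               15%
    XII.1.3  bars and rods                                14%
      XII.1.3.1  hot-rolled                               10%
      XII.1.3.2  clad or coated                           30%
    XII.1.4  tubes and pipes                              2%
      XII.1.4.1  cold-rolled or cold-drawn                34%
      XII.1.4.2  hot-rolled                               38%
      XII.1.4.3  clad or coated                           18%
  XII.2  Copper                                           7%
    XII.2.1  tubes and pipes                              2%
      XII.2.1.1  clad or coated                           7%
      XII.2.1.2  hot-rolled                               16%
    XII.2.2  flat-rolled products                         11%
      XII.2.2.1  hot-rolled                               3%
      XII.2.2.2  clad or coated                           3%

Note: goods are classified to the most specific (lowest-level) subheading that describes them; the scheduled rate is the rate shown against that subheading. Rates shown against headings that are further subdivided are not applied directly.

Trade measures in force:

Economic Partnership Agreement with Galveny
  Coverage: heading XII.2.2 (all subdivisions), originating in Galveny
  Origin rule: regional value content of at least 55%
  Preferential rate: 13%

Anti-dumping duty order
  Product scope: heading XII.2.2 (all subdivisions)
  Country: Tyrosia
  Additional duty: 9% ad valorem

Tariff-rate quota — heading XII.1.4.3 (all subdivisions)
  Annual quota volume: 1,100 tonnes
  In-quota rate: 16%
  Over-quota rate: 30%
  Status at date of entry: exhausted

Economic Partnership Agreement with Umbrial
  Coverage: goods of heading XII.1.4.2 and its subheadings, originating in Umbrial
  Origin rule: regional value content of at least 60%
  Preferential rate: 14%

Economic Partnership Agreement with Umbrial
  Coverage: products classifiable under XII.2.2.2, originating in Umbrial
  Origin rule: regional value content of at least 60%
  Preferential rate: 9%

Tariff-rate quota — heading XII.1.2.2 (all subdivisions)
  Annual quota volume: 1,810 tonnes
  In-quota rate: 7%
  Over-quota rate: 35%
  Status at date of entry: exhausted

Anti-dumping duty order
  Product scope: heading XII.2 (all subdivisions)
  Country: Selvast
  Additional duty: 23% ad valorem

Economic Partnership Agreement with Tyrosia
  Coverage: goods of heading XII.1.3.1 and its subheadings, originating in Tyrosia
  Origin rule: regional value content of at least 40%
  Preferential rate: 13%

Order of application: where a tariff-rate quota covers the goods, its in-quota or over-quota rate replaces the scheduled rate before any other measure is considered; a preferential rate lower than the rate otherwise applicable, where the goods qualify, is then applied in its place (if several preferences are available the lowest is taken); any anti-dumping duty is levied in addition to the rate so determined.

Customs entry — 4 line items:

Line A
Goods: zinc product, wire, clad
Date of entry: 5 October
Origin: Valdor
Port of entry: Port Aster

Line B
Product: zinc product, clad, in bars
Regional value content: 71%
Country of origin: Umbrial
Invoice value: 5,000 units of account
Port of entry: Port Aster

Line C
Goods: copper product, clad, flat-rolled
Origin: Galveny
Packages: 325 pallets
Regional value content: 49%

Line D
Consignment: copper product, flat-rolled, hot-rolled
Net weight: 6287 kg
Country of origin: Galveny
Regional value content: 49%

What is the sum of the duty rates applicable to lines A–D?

59%

Line A: zinc → XII.1; wire → XII.1.1; clad → XII.1.1.2. Scheduled 23%. No special measure applies. → 23%.
Line B: zinc → XII.1; in bars → XII.1.3; clad → XII.1.3.2. Scheduled 30%. Umbrial agreement on XII.1.4.2: XII.1.3.2 not covered; Umbrial agreement on XII.2.2.2: XII.1.3.2 not covered. → 30%.
Line C: copper → XII.2; flat-rolled → XII.2.2; clad → XII.2.2.2. Scheduled 3%. Galveny agreement on XII.2.2: RVC < 55%. → 3%.
Line D: copper → XII.2; flat-rolled → XII.2.2; hot-rolled → XII.2.2.1. Scheduled 3%. Galveny agreement on XII.2.2: RVC < 55%. → 3%.
Sum: 23% + 30% + 3% + 3% = 59%.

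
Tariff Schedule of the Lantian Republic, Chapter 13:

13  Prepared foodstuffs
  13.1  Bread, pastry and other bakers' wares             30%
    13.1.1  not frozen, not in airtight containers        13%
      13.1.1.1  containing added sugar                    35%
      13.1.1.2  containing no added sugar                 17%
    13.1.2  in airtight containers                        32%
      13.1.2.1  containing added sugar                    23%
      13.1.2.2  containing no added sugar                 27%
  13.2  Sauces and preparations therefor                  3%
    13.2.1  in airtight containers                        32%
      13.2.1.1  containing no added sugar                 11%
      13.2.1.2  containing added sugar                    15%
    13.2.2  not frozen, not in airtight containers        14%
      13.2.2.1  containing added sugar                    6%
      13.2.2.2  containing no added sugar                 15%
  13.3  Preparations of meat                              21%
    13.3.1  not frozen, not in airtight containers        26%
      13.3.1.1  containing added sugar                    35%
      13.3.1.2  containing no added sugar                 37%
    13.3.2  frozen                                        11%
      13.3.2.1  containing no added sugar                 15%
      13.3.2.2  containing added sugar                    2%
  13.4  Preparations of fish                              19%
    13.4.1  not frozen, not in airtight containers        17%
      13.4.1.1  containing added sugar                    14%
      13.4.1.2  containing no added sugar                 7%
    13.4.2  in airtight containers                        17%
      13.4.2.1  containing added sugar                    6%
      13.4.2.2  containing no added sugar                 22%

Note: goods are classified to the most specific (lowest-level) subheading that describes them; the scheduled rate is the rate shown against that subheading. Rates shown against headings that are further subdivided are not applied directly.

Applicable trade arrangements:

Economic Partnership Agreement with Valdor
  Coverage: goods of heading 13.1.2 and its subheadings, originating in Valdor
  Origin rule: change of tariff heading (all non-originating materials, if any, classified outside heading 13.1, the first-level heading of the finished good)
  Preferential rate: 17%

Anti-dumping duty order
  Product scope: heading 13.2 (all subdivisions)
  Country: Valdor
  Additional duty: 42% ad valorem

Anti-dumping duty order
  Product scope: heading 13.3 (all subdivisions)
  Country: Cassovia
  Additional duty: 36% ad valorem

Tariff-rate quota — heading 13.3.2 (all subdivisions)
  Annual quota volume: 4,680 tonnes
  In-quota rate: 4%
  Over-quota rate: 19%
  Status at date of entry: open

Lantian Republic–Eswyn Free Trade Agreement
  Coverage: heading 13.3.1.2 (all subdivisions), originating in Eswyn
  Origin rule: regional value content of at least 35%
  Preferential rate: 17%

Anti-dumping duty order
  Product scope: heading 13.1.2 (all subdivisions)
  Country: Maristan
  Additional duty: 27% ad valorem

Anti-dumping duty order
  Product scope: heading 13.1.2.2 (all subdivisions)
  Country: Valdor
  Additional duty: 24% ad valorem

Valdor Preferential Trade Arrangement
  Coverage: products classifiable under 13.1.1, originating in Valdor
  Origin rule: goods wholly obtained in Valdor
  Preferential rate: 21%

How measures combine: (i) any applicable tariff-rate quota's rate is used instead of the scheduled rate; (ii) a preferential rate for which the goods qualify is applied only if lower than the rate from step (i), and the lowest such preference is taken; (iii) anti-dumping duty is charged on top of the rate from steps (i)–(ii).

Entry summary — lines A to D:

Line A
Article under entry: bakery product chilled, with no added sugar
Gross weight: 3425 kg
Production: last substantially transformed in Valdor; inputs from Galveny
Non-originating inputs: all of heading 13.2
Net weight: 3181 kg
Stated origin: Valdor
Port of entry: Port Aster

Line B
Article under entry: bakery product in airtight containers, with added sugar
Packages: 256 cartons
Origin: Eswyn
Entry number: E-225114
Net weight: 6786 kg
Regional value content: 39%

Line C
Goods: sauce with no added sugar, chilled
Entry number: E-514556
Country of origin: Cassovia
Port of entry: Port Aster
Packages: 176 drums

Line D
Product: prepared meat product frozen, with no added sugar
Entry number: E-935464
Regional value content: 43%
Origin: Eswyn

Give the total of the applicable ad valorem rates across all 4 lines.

Line A: bakery product → 13.1; chilled → 13.1.1; with no added sugar → 13.1.1.2. Scheduled 17%. Valdor agreement on 13.1.2: 13.1.1.2 not covered; Valdor agreement on 13.1.1: not wholly obtained. → 17%.
Line B: bakery product → 13.1; in airtight containers → 13.1.2; with added sugar → 13.1.2.1. Scheduled 23%. Eswyn agreement on 13.3.1.2: 13.1.2.1 not covered. → 23%.
Line C: sauce → 13.2; chilled → 13.2.2; with no added sugar → 13.2.2.2. Scheduled 15%. No special measure applies. → 15%.
Line D: prepared meat product → 13.3; frozen → 13.3.2; with no added sugar → 13.3.2.1. Scheduled 15%. quota on 13.3.2 open → in-quota 4%; Eswyn agreement on 13.3.1.2: 13.3.2.1 not covered. → 4%.
Sum: 17% + 23% + 15% + 4% = 59%.

59%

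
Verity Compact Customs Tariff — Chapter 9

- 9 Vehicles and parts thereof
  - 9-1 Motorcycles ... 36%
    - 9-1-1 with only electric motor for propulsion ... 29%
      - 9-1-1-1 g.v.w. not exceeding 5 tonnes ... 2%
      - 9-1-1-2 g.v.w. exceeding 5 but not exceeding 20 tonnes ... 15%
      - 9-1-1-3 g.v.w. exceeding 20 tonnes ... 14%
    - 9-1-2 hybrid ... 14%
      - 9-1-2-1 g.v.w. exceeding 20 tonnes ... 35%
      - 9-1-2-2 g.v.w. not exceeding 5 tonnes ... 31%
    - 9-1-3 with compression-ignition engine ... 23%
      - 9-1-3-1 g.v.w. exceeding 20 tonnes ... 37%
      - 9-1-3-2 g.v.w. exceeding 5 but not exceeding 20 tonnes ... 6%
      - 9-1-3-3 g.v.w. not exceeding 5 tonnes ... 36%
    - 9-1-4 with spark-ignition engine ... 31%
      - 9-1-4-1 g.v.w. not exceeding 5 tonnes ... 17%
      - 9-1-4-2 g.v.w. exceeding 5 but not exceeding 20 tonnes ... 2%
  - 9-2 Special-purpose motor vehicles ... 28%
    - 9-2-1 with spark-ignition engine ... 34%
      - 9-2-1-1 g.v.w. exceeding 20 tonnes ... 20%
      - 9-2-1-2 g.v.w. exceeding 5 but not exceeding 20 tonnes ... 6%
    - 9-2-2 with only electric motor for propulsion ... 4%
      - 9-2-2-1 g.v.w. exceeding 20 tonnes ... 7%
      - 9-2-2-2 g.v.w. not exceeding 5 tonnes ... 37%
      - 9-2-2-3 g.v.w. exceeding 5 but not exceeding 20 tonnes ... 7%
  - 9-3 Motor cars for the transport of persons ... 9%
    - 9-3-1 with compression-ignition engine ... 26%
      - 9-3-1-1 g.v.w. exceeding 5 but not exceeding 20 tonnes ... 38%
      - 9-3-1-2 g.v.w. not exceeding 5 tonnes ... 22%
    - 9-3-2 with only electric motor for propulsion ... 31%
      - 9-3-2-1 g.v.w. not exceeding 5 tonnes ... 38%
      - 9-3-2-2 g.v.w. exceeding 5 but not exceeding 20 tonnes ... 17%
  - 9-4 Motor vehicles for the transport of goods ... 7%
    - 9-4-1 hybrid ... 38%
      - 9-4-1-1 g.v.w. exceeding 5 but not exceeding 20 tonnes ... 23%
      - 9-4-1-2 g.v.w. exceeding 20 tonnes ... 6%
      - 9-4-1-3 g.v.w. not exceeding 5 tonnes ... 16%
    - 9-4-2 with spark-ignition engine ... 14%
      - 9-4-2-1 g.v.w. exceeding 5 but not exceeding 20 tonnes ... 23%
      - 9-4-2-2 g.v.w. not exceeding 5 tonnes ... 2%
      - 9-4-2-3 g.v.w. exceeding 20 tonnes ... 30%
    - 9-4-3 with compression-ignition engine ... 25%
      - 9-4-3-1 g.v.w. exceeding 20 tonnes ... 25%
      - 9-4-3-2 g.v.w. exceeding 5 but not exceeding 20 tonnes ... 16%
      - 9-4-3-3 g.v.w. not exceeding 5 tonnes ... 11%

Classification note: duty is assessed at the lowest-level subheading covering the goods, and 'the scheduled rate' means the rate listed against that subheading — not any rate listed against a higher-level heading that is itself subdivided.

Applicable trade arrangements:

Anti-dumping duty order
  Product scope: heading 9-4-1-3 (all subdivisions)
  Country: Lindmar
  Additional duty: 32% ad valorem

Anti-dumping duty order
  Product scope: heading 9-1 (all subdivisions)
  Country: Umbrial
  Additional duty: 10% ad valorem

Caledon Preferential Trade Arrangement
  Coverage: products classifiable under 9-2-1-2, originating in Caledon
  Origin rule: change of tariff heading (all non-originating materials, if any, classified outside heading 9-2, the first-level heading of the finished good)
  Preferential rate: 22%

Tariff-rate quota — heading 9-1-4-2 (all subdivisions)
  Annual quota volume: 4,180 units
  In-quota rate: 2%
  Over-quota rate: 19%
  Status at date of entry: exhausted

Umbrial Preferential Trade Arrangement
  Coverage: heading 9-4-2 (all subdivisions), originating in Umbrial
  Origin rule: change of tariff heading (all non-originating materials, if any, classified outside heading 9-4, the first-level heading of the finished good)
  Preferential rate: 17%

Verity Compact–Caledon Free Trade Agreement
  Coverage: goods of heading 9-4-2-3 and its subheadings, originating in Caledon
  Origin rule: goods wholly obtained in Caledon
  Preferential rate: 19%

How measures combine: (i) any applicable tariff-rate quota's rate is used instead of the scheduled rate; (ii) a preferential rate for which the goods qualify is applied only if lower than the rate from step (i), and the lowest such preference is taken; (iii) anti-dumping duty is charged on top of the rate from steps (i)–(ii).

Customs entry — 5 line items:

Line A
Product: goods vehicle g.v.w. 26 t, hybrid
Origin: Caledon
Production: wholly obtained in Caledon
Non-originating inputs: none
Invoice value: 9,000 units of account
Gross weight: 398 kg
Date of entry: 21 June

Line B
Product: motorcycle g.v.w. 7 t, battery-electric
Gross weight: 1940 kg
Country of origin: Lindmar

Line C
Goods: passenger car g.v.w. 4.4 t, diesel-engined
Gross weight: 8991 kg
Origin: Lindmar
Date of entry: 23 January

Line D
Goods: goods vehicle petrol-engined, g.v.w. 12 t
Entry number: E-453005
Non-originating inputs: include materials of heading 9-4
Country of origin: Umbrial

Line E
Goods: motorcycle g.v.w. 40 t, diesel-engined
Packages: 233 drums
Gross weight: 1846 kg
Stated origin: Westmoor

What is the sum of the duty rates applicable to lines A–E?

Line A: goods vehicle → 9-4; hybrid → 9-4-1; g.v.w. 26 t → 9-4-1-2. Scheduled 6%. Caledon agreement on 9-2-1-2: 9-4-1-2 not covered; Caledon agreement on 9-4-2-3: 9-4-1-2 not covered. → 6%.
Line B: motorcycle → 9-1; battery-electric → 9-1-1; g.v.w. 7 t → 9-1-1-2. Scheduled 15%. No special measure applies. → 15%.
Line C: passenger car → 9-3; diesel-engined → 9-3-1; g.v.w. 4.4 t → 9-3-1-2. Scheduled 22%. No special measure applies. → 22%.
Line D: goods vehicle → 9-4; petrol-engined → 9-4-2; g.v.w. 12 t → 9-4-2-1. Scheduled 23%. Umbrial agreement on 9-4-2: CTH not met. → 23%.
Line E: motorcycle → 9-1; diesel-engined → 9-1-3; g.v.w. 40 t → 9-1-3-1. Scheduled 37%. No special measure applies. → 37%.
Sum: 6% + 15% + 22% + 23% + 37% = 103%.

103%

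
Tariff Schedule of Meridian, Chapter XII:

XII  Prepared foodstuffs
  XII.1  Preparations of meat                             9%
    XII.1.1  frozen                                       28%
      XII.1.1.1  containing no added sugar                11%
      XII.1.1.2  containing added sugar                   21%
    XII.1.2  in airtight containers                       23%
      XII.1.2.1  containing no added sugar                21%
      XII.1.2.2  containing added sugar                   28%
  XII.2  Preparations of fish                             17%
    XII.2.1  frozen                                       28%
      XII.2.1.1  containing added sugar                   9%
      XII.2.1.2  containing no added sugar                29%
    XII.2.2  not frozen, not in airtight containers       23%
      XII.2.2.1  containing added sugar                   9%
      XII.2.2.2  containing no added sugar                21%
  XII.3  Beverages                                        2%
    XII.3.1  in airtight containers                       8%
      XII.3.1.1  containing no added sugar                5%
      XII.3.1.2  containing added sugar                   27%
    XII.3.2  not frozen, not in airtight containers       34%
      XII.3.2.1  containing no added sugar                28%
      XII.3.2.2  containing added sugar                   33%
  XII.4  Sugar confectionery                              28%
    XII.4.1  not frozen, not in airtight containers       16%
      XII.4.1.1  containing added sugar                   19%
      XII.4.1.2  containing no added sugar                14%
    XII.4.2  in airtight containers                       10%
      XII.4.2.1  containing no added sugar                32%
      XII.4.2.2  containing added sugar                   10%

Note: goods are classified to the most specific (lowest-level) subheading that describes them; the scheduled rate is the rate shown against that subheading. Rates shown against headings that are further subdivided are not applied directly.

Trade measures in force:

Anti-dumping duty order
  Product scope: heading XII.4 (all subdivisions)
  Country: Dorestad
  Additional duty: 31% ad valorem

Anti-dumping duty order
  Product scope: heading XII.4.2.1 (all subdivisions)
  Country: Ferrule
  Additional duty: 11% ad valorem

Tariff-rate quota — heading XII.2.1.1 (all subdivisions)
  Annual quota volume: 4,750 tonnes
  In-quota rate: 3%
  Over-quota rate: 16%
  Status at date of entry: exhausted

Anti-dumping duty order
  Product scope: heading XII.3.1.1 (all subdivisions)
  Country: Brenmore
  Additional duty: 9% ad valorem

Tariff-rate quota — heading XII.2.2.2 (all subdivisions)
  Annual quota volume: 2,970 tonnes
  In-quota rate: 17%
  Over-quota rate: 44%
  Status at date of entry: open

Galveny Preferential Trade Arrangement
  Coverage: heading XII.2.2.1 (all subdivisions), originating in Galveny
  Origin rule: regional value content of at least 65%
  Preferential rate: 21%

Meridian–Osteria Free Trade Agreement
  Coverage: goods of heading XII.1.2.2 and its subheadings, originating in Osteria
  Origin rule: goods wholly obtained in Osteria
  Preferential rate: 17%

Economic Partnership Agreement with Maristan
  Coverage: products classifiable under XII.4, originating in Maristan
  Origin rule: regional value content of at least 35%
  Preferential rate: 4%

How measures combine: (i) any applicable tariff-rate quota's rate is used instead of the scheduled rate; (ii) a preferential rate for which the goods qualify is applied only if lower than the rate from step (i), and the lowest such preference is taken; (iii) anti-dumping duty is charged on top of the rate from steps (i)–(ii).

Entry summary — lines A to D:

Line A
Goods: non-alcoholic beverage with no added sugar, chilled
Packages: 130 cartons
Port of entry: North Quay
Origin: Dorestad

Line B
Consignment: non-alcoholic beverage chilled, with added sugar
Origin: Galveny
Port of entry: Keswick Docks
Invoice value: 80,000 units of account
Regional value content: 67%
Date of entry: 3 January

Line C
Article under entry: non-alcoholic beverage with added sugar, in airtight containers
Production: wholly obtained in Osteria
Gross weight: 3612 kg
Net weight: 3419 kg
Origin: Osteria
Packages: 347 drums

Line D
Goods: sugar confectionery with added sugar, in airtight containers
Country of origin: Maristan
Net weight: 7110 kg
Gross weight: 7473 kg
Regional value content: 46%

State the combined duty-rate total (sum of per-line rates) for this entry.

92%

Line A: non-alcoholic beverage → XII.3; chilled → XII.3.2; with no added sugar → XII.3.2.1. Scheduled 28%. No special measure applies. → 28%.
Line B: non-alcoholic beverage → XII.3; chilled → XII.3.2; with added sugar → XII.3.2.2. Scheduled 33%. Galveny agreement on XII.2.2.1: XII.3.2.2 not covered. → 33%.
Line C: non-alcoholic beverage → XII.3; in airtight containers → XII.3.1; with added sugar → XII.3.1.2. Scheduled 27%. Osteria agreement on XII.1.2.2: XII.3.1.2 not covered. → 27%.
Line D: sugar confectionery → XII.4; in airtight containers → XII.4.2; with added sugar → XII.4.2.2. Scheduled 10%. Maristan agreement on XII.4: RVC ≥ 35% → 4% available; preferential 4%. → 4%.
Sum: 28% + 33% + 27% + 4% = 92%.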